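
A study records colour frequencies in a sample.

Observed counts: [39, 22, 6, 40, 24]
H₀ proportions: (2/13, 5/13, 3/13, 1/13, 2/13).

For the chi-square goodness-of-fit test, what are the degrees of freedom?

degrees of freedom = 4

df = k − 1 = 5 − 1 = 4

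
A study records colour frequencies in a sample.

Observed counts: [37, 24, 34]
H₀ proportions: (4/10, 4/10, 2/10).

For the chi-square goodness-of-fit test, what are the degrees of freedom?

df = k − 1 = 3 − 1 = 2

degrees of freedom = 2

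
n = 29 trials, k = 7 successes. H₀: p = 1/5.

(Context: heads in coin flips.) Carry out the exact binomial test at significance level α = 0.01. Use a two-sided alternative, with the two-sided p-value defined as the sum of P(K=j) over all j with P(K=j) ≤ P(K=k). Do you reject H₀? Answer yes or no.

Exact binomial: n=29, k=7, p₀=1/5=0.2000
P(X=j) = C(n,j)·p₀^j·(1−p₀)^(n−j); p = Σ P(X=j) over j with P(X=j) ≤ P(X=7)
p-value (two-sided) = 0.64109
At α=0.01: p ≥ α → fail to reject H₀

reject H₀: no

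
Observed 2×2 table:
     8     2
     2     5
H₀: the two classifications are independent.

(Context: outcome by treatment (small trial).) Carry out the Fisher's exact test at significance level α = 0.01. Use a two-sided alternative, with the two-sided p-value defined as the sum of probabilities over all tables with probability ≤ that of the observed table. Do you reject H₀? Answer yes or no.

Margins: r₁=10, r₂=7, c₁=10, c₂=7, n=17
p_obs = C(10,8)·C(7,2)/C(17,10); sum pmf over tables with pmf ≤ p_obs
p-value (two-sided) = 0.05841
At α=0.01: p ≥ α → fail to reject H₀

reject H₀: no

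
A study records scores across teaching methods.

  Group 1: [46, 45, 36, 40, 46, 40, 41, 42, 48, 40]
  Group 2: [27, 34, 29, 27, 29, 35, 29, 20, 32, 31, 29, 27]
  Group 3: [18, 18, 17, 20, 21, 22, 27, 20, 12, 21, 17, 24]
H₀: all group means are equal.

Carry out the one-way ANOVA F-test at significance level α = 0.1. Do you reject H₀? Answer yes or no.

Group means [42.40, 29.08, 19.75], grand mean 29.706
SSB = Σnᵢ(x̄ᵢ−x̄)² = 2805.492; SSW = ΣΣ(x−x̄ᵢ)² = 451.567
MSB = 2805.492/2 = 1402.7461; MSW = 451.567/31 = 14.5667
F = MSB/MSW = 96.2984
df = (2, 31)
p-value (upper-tail) = 0.00000
At α=0.1: p < α → reject H₀

reject H₀: yes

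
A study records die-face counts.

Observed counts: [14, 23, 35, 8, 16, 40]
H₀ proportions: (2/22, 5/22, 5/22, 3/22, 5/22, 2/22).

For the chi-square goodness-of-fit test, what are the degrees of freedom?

df = k − 1 = 6 − 1 = 5

degrees of freedom = 5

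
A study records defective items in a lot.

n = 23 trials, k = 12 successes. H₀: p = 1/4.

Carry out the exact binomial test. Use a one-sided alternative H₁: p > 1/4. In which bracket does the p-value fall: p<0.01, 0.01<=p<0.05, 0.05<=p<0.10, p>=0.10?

p-value bracket: p<0.01

Exact binomial: n=23, k=12, p₀=1/4=0.2500
P(X≥12) from Σ C(n,i)·p₀^i·(1−p₀)^(n−i)
p-value (one-sided, H₁ greater) = 0.00465
→ bracket: p<0.01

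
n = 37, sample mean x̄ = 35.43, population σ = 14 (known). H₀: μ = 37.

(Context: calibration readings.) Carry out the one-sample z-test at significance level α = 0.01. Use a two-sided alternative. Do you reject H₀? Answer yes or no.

reject H₀: no

SE = σ/√n = 14/√37 = 2.3016
z = (x̄−μ₀)/SE = (35.43−37)/2.3016 = -0.6821
p-value (two-sided) = 0.49515
At α=0.01: p ≥ α → fail to reject H₀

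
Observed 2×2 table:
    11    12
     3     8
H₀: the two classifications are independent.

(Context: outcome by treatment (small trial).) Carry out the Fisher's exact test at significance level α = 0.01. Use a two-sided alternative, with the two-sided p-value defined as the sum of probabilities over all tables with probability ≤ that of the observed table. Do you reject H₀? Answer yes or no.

reject H₀: no

Margins: r₁=23, r₂=11, c₁=14, c₂=20, n=34
p_obs = C(23,11)·C(11,3)/C(34,14); sum pmf over tables with pmf ≤ p_obs
p-value (two-sided) = 0.29481
At α=0.01: p ≥ α → fail to reject H₀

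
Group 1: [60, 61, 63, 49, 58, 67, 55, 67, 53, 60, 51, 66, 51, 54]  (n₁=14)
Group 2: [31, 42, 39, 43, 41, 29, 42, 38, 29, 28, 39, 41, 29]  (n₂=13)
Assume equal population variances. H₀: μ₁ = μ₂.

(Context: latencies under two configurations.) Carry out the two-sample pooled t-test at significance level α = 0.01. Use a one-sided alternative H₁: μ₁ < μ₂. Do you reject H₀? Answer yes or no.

x̄₁=58.214, s₁=6.179, n₁=14
x̄₂=36.231, s₂=5.974, n₂=13
s_p² = [13·6.179² + 12·5.974²]/25 = 36.9866
SE = √(s_p²·(1/14+1/13)) = 2.3424
t = (58.214−36.231)/2.3424 = 9.3849
df = 25
p-value (one-sided, H₁ less) = 1.00000
At α=0.01: p ≥ α → fail to reject H₀

reject H₀: no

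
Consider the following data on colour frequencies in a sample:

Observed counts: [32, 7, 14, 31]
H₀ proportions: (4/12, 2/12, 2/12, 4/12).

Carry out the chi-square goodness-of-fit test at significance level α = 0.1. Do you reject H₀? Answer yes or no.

n = 84; E_i = n·p_i = [28.00, 14.00, 14.00, 28.00]
χ² = (32−28.00)²/28.00 + (7−14.00)²/14.00 + (14−14.00)²/14.00 + (31−28.00)²/28.00 = 4.3929
df = 3
p-value (upper-tail) = 0.22205
At α=0.1: p ≥ α → fail to reject H₀

reject H₀: no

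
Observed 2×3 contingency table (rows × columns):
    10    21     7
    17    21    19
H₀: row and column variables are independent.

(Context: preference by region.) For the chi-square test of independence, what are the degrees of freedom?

degrees of freedom = 2

df = (r−1)(c−1) = (2−1)·(3−1) = 2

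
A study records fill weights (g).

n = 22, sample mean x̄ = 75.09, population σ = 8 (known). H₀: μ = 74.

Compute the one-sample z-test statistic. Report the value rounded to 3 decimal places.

test statistic = 0.639

SE = σ/√n = 8/√22 = 1.7056
z = (x̄−μ₀)/SE = (75.09−74)/1.7056 = 0.6391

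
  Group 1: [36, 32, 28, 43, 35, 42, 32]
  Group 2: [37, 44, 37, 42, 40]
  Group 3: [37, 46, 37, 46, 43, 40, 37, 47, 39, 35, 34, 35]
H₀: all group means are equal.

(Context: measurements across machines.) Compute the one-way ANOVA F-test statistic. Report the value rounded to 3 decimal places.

Group means [35.43, 40.00, 39.67], grand mean 38.500
SSB = Σnᵢ(x̄ᵢ−x̄)² = 93.619; SSW = ΣΣ(x−x̄ᵢ)² = 460.381
MSB = 93.619/2 = 46.8095; MSW = 460.381/21 = 21.9229
F = MSB/MSW = 2.1352
df = (2, 21)

test statistic = 2.135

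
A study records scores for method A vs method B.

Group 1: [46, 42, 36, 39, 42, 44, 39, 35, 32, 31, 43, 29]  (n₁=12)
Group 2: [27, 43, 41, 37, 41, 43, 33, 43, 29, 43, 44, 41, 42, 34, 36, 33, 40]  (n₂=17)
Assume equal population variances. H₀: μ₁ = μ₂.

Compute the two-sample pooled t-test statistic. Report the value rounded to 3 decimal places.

test statistic = -0.034

x̄₁=38.167, s₁=5.540, n₁=12
x̄₂=38.235, s₂=5.333, n₂=17
s_p² = [11·5.540² + 16·5.333²]/27 = 29.3602
SE = √(s_p²·(1/12+1/17)) = 2.0430
t = (38.167−38.235)/2.0430 = -0.0336
df = 27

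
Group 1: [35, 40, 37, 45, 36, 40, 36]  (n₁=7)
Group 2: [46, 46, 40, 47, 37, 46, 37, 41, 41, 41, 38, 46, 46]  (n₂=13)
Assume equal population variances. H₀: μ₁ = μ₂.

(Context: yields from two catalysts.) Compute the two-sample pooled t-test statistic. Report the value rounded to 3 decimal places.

test statistic = -2.313

x̄₁=38.429, s₁=3.505, n₁=7
x̄₂=42.462, s₂=3.821, n₂=13
s_p² = [6·3.505² + 12·3.821²]/18 = 13.8303
SE = √(s_p²·(1/7+1/13)) = 1.7435
t = (38.429−42.462)/1.7435 = -2.3132
df = 18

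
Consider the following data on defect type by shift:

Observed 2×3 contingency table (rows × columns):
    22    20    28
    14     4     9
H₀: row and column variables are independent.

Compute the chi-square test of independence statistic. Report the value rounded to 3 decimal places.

Row totals [70, 27], col totals [36, 24, 37], n=97
χ² = (22−25.98)²/25.98 + (20−17.32)²/17.32 + (28−26.70)²/26.70 + (14−10.02)²/10.02 + (4−6.68)²/6.68 + (9−10.30)²/10.30 = 3.9072
df = 2

test statistic = 3.907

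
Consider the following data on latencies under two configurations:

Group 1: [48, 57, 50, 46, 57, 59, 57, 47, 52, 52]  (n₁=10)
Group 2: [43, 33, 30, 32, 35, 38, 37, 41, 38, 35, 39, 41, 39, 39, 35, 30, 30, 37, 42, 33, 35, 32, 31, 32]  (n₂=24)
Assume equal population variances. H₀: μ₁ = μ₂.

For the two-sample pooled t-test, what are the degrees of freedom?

df = n₁ + n₂ − 2 = 10 + 24 − 2 = 32

degrees of freedom = 32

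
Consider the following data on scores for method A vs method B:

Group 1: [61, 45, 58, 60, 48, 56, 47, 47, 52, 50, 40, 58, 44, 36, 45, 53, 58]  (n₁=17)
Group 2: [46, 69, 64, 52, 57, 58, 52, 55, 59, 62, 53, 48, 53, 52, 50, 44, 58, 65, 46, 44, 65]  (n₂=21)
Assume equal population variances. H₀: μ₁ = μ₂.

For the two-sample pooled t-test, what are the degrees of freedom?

df = n₁ + n₂ − 2 = 17 + 21 − 2 = 36

degrees of freedom = 36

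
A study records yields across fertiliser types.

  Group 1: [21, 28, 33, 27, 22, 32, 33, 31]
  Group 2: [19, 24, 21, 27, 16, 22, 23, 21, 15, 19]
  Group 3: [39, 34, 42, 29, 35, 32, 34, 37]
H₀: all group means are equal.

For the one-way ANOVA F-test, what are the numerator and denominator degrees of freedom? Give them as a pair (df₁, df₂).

degrees of freedom = [2, 23]

k = 3 groups, N = 26 total
df = (k−1, N−k) = (3−1, 26−3) = (2, 23)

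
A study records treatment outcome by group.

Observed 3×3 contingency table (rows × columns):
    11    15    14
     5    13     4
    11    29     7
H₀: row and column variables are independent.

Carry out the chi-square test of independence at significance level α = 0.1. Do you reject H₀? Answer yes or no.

Row totals [40, 22, 47], col totals [27, 57, 25], n=109
χ² = (11−9.91)²/9.91 + (15−20.92)²/20.92 + (14−9.17)²/9.17 + (5−5.45)²/5.45 + (13−11.50)²/11.50 + (4−5.05)²/5.05 + (11−11.64)²/11.64 + (29−24.58)²/24.58 + (7−10.78)²/10.78 = 6.9372
df = 4
p-value (upper-tail) = 0.13924
At α=0.1: p ≥ α → fail to reject H₀

reject H₀: no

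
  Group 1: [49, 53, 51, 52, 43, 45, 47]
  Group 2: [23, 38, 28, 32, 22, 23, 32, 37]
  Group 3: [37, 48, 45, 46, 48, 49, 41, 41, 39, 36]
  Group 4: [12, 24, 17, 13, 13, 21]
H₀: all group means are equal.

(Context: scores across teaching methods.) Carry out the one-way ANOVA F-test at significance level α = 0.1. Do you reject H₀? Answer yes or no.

Group means [48.57, 29.38, 43.00, 16.67], grand mean 35.645
SSB = Σnᵢ(x̄ᵢ−x̄)² = 4186.174; SSW = ΣΣ(x−x̄ᵢ)² = 696.923
MSB = 4186.174/3 = 1395.3914; MSW = 696.923/27 = 25.8119
F = MSB/MSW = 54.0599
df = (3, 27)
p-value (upper-tail) = 0.00000
At α=0.1: p < α → reject H₀

reject H₀: yes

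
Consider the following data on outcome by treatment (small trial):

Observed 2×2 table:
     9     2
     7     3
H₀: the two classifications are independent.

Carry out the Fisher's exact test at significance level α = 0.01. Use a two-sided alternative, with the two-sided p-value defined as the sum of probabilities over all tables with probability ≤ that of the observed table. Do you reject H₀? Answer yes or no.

Margins: r₁=11, r₂=10, c₁=16, c₂=5, n=21
p_obs = C(11,9)·C(10,7)/C(21,16); sum pmf over tables with pmf ≤ p_obs
p-value (two-sided) = 0.63512
At α=0.01: p ≥ α → fail to reject H₀

reject H₀: no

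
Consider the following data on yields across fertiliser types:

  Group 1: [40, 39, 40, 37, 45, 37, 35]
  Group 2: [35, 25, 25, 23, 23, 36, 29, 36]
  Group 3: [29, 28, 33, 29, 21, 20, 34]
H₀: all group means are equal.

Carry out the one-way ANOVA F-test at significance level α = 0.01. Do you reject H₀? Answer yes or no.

Group means [39.00, 29.00, 27.71], grand mean 31.773
SSB = Σnᵢ(x̄ᵢ−x̄)² = 542.435; SSW = ΣΣ(x−x̄ᵢ)² = 475.429
MSB = 542.435/2 = 271.2175; MSW = 475.429/19 = 25.0226
F = MSB/MSW = 10.8389
df = (2, 19)
p-value (upper-tail) = 0.00072
At α=0.01: p < α → reject H₀

reject H₀: yes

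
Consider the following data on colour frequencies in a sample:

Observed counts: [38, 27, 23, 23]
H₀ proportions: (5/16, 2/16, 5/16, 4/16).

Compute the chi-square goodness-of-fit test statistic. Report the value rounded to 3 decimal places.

test statistic = 17.483

n = 111; E_i = n·p_i = [34.69, 13.88, 34.69, 27.75]
χ² = (38−34.69)²/34.69 + (27−13.88)²/13.88 + (23−34.69)²/34.69 + (23−27.75)²/27.75 = 17.4829
df = 3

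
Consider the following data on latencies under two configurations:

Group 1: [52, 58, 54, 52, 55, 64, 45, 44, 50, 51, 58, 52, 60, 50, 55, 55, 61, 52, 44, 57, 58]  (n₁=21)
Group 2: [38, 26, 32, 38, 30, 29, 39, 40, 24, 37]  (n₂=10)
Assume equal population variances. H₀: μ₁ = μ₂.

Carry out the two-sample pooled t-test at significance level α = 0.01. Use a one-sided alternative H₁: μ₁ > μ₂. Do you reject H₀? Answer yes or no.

reject H₀: yes

x̄₁=53.667, s₁=5.388, n₁=21
x̄₂=33.300, s₂=5.832, n₂=10
s_p² = [20·5.388² + 9·5.832²]/29 = 30.5782
SE = √(s_p²·(1/21+1/10)) = 2.1246
t = (53.667−33.300)/2.1246 = 9.5861
df = 29
p-value (one-sided, H₁ greater) = 0.00000
At α=0.01: p < α → reject H₀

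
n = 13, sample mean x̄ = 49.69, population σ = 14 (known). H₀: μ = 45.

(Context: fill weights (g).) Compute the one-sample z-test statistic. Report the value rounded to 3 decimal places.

test statistic = 1.208

SE = σ/√n = 14/√13 = 3.8829
z = (x̄−μ₀)/SE = (49.69−45)/3.8829 = 1.2079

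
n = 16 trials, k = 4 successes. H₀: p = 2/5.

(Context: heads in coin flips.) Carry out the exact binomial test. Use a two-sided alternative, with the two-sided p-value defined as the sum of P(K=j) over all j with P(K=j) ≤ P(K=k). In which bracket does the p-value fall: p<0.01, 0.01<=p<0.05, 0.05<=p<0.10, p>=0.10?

Exact binomial: n=16, k=4, p₀=2/5=0.4000
P(X=j) = C(n,j)·p₀^j·(1−p₀)^(n−j); p = Σ P(X=j) over j with P(X=j) ≤ P(X=4)
p-value (two-sided) = 0.30884
→ bracket: p>=0.10

p-value bracket: p>=0.10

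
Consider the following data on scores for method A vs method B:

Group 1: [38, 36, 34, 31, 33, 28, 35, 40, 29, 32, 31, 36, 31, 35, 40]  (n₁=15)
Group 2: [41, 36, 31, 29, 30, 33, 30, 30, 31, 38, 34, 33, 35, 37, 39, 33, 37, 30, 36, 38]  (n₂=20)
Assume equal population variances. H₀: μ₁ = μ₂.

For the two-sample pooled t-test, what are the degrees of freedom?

degrees of freedom = 33

df = n₁ + n₂ − 2 = 15 + 20 − 2 = 33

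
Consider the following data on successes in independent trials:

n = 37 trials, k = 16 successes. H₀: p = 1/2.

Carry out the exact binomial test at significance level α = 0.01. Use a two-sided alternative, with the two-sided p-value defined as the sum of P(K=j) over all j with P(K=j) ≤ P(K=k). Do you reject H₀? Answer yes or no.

reject H₀: no

Exact binomial: n=37, k=16, p₀=1/2=0.5000
P(X=j) = C(n,j)·p₀^j·(1−p₀)^(n−j); p = Σ P(X=j) over j with P(X=j) ≤ P(X=16)
p-value (two-sided) = 0.51138
At α=0.01: p ≥ α → fail to reject H₀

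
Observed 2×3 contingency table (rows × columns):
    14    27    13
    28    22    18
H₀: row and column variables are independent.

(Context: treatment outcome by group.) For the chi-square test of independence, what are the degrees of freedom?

df = (r−1)(c−1) = (2−1)·(3−1) = 2

degrees of freedom = 2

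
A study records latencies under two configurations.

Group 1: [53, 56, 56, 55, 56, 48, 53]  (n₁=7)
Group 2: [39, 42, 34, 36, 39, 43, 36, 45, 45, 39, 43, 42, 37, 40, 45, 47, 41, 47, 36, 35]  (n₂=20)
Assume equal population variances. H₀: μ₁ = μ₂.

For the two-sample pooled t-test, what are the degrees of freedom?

df = n₁ + n₂ − 2 = 7 + 20 − 2 = 25

degrees of freedom = 25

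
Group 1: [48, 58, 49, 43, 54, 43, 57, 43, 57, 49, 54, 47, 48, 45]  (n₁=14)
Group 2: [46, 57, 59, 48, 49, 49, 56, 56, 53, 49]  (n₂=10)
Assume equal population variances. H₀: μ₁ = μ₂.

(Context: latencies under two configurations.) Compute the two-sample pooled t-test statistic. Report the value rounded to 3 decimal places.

test statistic = -1.215

x̄₁=49.643, s₁=5.429, n₁=14
x̄₂=52.200, s₂=4.541, n₂=10
s_p² = [13·5.429² + 9·4.541²]/22 = 25.8552
SE = √(s_p²·(1/14+1/10)) = 2.1053
t = (49.643−52.200)/2.1053 = -1.2146
df = 22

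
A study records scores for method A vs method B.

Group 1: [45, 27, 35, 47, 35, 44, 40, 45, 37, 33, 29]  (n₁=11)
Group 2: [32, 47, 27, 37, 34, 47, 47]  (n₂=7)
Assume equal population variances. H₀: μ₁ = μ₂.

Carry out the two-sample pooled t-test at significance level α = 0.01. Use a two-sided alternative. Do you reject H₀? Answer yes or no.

x̄₁=37.909, s₁=6.818, n₁=11
x̄₂=38.714, s₂=8.301, n₂=7
s_p² = [10·6.818² + 6·8.301²]/16 = 54.8961
SE = √(s_p²·(1/11+1/7)) = 3.5823
t = (37.909−38.714)/3.5823 = -0.2248
df = 16
p-value (two-sided) = 0.82500
At α=0.01: p ≥ α → fail to reject H₀

reject H₀: no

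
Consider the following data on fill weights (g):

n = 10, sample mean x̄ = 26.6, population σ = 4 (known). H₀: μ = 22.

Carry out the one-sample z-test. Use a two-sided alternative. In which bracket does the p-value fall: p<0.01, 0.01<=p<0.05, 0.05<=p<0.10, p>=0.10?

SE = σ/√n = 4/√10 = 1.2649
z = (x̄−μ₀)/SE = (26.6−22)/1.2649 = 3.6366
p-value (two-sided) = 0.00028
→ bracket: p<0.01

p-value bracket: p<0.01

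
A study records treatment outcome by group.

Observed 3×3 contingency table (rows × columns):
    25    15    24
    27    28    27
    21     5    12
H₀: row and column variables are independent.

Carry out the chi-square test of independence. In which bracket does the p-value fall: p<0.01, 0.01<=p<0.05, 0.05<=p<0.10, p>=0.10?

p-value bracket: 0.05<=p<0.10

Row totals [64, 82, 38], col totals [73, 48, 63], n=184
χ² = (25−25.39)²/25.39 + (15−16.70)²/16.70 + (24−21.91)²/21.91 + (27−32.53)²/32.53 + (28−21.39)²/21.39 + (27−28.08)²/28.08 + (21−15.08)²/15.08 + (5−9.91)²/9.91 + (12−13.01)²/13.01 = 8.2421
df = 4
p-value (upper-tail) = 0.08310
→ bracket: 0.05<=p<0.10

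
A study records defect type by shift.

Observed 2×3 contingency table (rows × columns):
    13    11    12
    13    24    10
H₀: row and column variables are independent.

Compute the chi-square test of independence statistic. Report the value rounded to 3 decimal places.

test statistic = 3.616

Row totals [36, 47], col totals [26, 35, 22], n=83
χ² = (13−11.28)²/11.28 + (11−15.18)²/15.18 + (12−9.54)²/9.54 + (13−14.72)²/14.72 + (24−19.82)²/19.82 + (10−12.46)²/12.46 = 3.6161
df = 2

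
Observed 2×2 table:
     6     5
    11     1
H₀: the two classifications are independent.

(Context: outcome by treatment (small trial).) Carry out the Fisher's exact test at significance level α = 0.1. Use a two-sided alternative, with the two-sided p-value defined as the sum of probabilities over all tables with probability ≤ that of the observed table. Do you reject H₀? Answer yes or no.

Margins: r₁=11, r₂=12, c₁=17, c₂=6, n=23
p_obs = C(11,6)·C(12,11)/C(23,17); sum pmf over tables with pmf ≤ p_obs
p-value (two-sided) = 0.06865
At α=0.1: p < α → reject H₀

reject H₀: yes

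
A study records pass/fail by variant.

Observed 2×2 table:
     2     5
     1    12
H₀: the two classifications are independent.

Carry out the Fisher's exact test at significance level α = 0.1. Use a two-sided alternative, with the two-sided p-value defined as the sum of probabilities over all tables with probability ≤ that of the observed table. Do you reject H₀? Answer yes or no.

reject H₀: no

Margins: r₁=7, r₂=13, c₁=3, c₂=17, n=20
p_obs = C(7,2)·C(13,1)/C(20,3); sum pmf over tables with pmf ≤ p_obs
p-value (two-sided) = 0.27018
At α=0.1: p ≥ α → fail to reject H₀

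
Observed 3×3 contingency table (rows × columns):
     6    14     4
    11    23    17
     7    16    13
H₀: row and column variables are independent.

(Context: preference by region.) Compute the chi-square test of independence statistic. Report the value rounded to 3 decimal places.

test statistic = 2.929

Row totals [24, 51, 36], col totals [24, 53, 34], n=111
χ² = (6−5.19)²/5.19 + (14−11.46)²/11.46 + (4−7.35)²/7.35 + (11−11.03)²/11.03 + (23−24.35)²/24.35 + (17−15.62)²/15.62 + (7−7.78)²/7.78 + (16−17.19)²/17.19 + (13−11.03)²/11.03 = 2.9286
df = 4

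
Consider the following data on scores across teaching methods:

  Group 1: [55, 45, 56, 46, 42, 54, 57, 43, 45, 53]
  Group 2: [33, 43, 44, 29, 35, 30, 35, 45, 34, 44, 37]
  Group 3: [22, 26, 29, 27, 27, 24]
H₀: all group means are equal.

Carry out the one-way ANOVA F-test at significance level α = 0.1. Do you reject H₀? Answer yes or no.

reject H₀: yes

Group means [49.60, 37.18, 25.83], grand mean 39.259
SSB = Σnᵢ(x̄ᵢ−x̄)² = 2198.315; SSW = ΣΣ(x−x̄ᵢ)² = 686.870
MSB = 2198.315/2 = 1099.1577; MSW = 686.870/24 = 28.6196
F = MSB/MSW = 38.4058
df = (2, 24)
p-value (upper-tail) = 0.00000
At α=0.1: p < α → reject H₀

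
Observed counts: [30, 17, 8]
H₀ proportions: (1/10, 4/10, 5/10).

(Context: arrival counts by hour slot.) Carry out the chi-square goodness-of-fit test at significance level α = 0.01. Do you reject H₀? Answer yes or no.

reject H₀: yes

n = 55; E_i = n·p_i = [5.50, 22.00, 27.50]
χ² = (30−5.50)²/5.50 + (17−22.00)²/22.00 + (8−27.50)²/27.50 = 124.1000
df = 2
p-value (upper-tail) = 0.00000
At α=0.01: p < α → reject H₀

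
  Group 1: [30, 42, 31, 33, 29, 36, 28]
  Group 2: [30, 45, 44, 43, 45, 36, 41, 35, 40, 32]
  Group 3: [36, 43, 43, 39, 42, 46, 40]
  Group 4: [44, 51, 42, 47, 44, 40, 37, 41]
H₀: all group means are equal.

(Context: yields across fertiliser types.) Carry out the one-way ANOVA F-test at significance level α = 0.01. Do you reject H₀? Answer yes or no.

reject H₀: yes

Group means [32.71, 39.10, 41.29, 43.25], grand mean 39.219
SSB = Σnᵢ(x̄ᵢ−x̄)² = 456.212; SSW = ΣΣ(x−x̄ᵢ)² = 611.257
MSB = 456.212/3 = 152.0705; MSW = 611.257/28 = 21.8306
F = MSB/MSW = 6.9659
df = (3, 28)
p-value (upper-tail) = 0.00120
At α=0.01: p < α → reject H₀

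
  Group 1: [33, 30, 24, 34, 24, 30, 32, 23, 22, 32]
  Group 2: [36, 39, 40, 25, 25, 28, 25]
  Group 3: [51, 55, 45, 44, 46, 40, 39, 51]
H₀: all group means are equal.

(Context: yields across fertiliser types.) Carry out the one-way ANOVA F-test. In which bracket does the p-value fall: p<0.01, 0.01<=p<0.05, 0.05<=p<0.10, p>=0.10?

p-value bracket: p<0.01

Group means [28.40, 31.14, 46.38], grand mean 34.920
SSB = Σnᵢ(x̄ᵢ−x̄)² = 1574.708; SSW = ΣΣ(x−x̄ᵢ)² = 699.132
MSB = 1574.708/2 = 787.3539; MSW = 699.132/22 = 31.7787
F = MSB/MSW = 24.7761
df = (2, 22)
p-value (upper-tail) = 0.00000
→ bracket: p<0.01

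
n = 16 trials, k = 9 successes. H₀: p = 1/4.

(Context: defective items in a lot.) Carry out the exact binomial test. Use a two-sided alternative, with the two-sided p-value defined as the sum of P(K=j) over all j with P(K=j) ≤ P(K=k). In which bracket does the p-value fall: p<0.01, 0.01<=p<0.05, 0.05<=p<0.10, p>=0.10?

Exact binomial: n=16, k=9, p₀=1/4=0.2500
P(X=j) = C(n,j)·p₀^j·(1−p₀)^(n−j); p = Σ P(X=j) over j with P(X=j) ≤ P(X=9)
p-value (two-sided) = 0.00747
→ bracket: p<0.01

p-value bracket: p<0.01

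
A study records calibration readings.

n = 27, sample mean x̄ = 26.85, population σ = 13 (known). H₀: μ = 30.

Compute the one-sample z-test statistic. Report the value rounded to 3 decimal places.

SE = σ/√n = 13/√27 = 2.5019
z = (x̄−μ₀)/SE = (26.85−30)/2.5019 = -1.2591

test statistic = -1.259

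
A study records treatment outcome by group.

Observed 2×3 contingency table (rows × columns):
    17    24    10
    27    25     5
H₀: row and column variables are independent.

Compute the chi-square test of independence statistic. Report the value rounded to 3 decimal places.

test statistic = 3.638

Row totals [51, 57], col totals [44, 49, 15], n=108
χ² = (17−20.78)²/20.78 + (24−23.14)²/23.14 + (10−7.08)²/7.08 + (27−23.22)²/23.22 + (25−25.86)²/25.86 + (5−7.92)²/7.92 = 3.6377
df = 2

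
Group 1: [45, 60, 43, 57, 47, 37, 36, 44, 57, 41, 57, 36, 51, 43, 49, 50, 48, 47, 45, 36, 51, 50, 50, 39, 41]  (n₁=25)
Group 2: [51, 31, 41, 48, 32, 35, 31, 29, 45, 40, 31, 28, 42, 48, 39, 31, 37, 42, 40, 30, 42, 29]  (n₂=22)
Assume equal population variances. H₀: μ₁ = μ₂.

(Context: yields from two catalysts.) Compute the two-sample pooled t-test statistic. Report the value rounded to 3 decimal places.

x̄₁=46.400, s₁=6.988, n₁=25
x̄₂=37.364, s₂=7.048, n₂=22
s_p² = [24·6.988² + 21·7.048²]/45 = 49.2242
SE = √(s_p²·(1/25+1/22)) = 2.0510
t = (46.400−37.364)/2.0510 = 4.4059
df = 45

test statistic = 4.406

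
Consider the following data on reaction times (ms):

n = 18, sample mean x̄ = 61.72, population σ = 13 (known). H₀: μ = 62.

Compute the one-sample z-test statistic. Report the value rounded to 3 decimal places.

SE = σ/√n = 13/√18 = 3.0641
z = (x̄−μ₀)/SE = (61.72−62)/3.0641 = -0.0914

test statistic = -0.091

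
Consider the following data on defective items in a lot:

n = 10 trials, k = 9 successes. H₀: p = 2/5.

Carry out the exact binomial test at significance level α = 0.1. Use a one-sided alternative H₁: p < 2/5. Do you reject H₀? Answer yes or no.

Exact binomial: n=10, k=9, p₀=2/5=0.4000
P(X≤9) from Σ C(n,i)·p₀^i·(1−p₀)^(n−i)
p-value (one-sided, H₁ less) = 0.99990
At α=0.1: p ≥ α → fail to reject H₀

reject H₀: no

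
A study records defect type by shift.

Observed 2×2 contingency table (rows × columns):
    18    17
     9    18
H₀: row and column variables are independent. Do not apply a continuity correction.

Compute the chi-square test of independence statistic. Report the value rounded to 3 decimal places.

Row totals [35, 27], col totals [27, 35], n=62
χ² = (18−15.24)²/15.24 + (17−19.76)²/19.76 + (9−11.76)²/11.76 + (18−15.24)²/15.24 = 2.0301
df = 1

test statistic = 2.030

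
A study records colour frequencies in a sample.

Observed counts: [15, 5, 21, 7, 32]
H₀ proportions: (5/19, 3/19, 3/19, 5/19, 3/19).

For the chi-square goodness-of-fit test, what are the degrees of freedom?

df = k − 1 = 5 − 1 = 4

degrees of freedom = 4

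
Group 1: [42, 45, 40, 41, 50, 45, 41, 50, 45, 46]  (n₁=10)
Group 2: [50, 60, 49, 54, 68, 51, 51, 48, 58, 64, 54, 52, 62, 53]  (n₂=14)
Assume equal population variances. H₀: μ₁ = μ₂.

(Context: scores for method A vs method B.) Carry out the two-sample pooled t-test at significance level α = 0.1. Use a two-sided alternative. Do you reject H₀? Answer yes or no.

x̄₁=44.500, s₁=3.567, n₁=10
x̄₂=55.286, s₂=6.132, n₂=14
s_p² = [9·3.567² + 13·6.132²]/22 = 27.4253
SE = √(s_p²·(1/10+1/14)) = 2.1683
t = (44.500−55.286)/2.1683 = -4.9743
df = 22
p-value (two-sided) = 0.00006
At α=0.1: p < α → reject H₀

reject H₀: yes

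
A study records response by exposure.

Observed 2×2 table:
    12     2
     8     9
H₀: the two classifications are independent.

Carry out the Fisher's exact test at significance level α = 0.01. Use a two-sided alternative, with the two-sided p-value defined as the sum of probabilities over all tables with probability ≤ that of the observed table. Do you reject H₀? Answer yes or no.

reject H₀: no

Margins: r₁=14, r₂=17, c₁=20, c₂=11, n=31
p_obs = C(14,12)·C(17,8)/C(31,20); sum pmf over tables with pmf ≤ p_obs
p-value (two-sided) = 0.05703
At α=0.01: p ≥ α → fail to reject H₀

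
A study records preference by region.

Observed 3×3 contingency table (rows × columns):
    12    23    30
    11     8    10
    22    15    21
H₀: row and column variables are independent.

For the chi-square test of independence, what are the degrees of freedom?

df = (r−1)(c−1) = (3−1)·(3−1) = 4

degrees of freedom = 4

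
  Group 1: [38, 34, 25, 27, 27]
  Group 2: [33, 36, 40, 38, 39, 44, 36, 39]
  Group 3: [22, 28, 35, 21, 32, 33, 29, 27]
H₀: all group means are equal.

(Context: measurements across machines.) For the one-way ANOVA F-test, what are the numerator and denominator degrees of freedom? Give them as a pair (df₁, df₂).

degrees of freedom = [2, 18]

k = 3 groups, N = 21 total
df = (k−1, N−k) = (3−1, 21−3) = (2, 18)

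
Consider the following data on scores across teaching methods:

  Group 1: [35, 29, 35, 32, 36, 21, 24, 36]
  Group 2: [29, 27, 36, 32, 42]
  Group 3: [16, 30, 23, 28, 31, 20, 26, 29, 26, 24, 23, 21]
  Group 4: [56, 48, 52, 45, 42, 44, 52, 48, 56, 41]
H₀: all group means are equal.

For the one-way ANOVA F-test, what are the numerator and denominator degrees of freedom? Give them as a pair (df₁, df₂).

degrees of freedom = [3, 31]

k = 4 groups, N = 35 total
df = (k−1, N−k) = (4−1, 35−4) = (3, 31)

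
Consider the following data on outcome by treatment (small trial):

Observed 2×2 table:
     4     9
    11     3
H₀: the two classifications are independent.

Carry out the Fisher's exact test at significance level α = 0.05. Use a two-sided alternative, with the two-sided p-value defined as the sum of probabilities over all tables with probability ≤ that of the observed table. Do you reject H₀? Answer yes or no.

Margins: r₁=13, r₂=14, c₁=15, c₂=12, n=27
p_obs = C(13,4)·C(14,11)/C(27,15); sum pmf over tables with pmf ≤ p_obs
p-value (two-sided) = 0.02130
At α=0.05: p < α → reject H₀

reject H₀: yes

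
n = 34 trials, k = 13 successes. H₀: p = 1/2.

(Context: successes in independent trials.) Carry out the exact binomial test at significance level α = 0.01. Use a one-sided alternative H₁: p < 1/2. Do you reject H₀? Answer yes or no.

Exact binomial: n=34, k=13, p₀=1/2=0.5000
P(X≤13) from Σ C(n,i)·p₀^i·(1−p₀)^(n−i)
p-value (one-sided, H₁ less) = 0.11474
At α=0.01: p ≥ α → fail to reject H₀

reject H₀: no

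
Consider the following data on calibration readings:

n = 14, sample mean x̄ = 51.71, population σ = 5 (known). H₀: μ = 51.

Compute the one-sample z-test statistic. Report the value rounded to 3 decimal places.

test statistic = 0.531

SE = σ/√n = 5/√14 = 1.3363
z = (x̄−μ₀)/SE = (51.71−51)/1.3363 = 0.5313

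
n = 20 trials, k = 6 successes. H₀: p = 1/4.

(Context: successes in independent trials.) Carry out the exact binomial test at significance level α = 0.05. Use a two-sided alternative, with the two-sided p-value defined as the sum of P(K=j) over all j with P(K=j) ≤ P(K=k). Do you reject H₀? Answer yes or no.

reject H₀: no

Exact binomial: n=20, k=6, p₀=1/4=0.2500
P(X=j) = C(n,j)·p₀^j·(1−p₀)^(n−j); p = Σ P(X=j) over j with P(X=j) ≤ P(X=6)
p-value (two-sided) = 0.60798
At α=0.05: p ≥ α → fail to reject H₀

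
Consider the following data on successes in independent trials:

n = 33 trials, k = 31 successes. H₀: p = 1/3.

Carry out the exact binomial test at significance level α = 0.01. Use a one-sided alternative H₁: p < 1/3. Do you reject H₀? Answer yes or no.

Exact binomial: n=33, k=31, p₀=1/3=0.3333
P(X≤31) from Σ C(n,i)·p₀^i·(1−p₀)^(n−i)
p-value (one-sided, H₁ less) = 1.00000
At α=0.01: p ≥ α → fail to reject H₀

reject H₀: no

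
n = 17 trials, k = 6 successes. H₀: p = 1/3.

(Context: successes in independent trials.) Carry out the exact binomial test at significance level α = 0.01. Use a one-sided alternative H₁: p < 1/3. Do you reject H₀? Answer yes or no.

Exact binomial: n=17, k=6, p₀=1/3=0.3333
P(X≤6) from Σ C(n,i)·p₀^i·(1−p₀)^(n−i)
p-value (one-sided, H₁ less) = 0.67393
At α=0.01: p ≥ α → fail to reject H₀

reject H₀: no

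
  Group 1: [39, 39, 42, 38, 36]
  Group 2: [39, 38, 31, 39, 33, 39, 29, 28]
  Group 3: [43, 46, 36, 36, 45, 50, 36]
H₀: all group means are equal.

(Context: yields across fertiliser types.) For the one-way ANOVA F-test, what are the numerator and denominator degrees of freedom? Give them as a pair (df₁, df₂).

degrees of freedom = [2, 17]

k = 3 groups, N = 20 total
df = (k−1, N−k) = (3−1, 20−3) = (2, 17)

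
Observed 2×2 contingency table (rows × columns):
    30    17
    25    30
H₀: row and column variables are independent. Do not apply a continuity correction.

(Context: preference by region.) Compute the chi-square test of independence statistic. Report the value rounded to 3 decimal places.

Row totals [47, 55], col totals [55, 47], n=102
χ² = (30−25.34)²/25.34 + (17−21.66)²/21.66 + (25−29.66)²/29.66 + (30−25.34)²/25.34 = 3.4440
df = 1

test statistic = 3.444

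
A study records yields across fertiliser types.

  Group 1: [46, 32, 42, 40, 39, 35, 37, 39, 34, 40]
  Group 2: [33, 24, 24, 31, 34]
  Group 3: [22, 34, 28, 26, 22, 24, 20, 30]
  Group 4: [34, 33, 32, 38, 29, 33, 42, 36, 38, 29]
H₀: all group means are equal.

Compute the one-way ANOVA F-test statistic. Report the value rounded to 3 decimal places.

test statistic = 13.957

Group means [38.40, 29.20, 25.75, 34.40], grand mean 32.727
SSB = Σnᵢ(x̄ᵢ−x̄)² = 801.445; SSW = ΣΣ(x−x̄ᵢ)² = 555.100
MSB = 801.445/3 = 267.1485; MSW = 555.100/29 = 19.1414
F = MSB/MSW = 13.9566
df = (3, 29)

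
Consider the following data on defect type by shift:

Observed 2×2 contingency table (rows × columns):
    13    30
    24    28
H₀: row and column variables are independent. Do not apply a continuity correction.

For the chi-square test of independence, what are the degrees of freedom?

degrees of freedom = 1

df = (r−1)(c−1) = (2−1)·(2−1) = 1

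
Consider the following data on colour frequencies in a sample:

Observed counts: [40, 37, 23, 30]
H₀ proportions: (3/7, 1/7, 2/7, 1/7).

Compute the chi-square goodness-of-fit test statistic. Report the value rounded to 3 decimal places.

n = 130; E_i = n·p_i = [55.71, 18.57, 37.14, 18.57]
χ² = (40−55.71)²/55.71 + (37−18.57)²/18.57 + (23−37.14)²/37.14 + (30−18.57)²/18.57 = 35.1372
df = 3

test statistic = 35.137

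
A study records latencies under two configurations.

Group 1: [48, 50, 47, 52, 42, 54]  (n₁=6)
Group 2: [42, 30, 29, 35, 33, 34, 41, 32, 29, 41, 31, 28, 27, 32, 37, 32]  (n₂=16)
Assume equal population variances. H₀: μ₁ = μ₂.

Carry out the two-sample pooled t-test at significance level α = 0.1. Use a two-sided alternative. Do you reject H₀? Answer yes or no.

reject H₀: yes

x̄₁=48.833, s₁=4.215, n₁=6
x̄₂=33.312, s₂=4.743, n₂=16
s_p² = [5·4.215² + 15·4.743²]/20 = 21.3135
SE = √(s_p²·(1/6+1/16)) = 2.2101
t = (48.833−33.312)/2.2101 = 7.0228
df = 20
p-value (two-sided) = 0.00000
At α=0.1: p < α → reject H₀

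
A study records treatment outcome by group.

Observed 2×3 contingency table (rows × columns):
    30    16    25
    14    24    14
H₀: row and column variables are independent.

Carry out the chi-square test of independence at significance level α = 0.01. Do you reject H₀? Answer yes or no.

reject H₀: no

Row totals [71, 52], col totals [44, 40, 39], n=123
χ² = (30−25.40)²/25.40 + (16−23.09)²/23.09 + (25−22.51)²/22.51 + (14−18.60)²/18.60 + (24−16.91)²/16.91 + (14−16.49)²/16.49 = 7.7712
df = 2
p-value (upper-tail) = 0.02054
At α=0.01: p ≥ α → fail to reject H₀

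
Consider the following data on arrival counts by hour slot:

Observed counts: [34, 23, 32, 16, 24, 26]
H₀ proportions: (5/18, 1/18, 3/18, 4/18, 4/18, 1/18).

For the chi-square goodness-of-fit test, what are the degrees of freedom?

df = k − 1 = 6 − 1 = 5

degrees of freedom = 5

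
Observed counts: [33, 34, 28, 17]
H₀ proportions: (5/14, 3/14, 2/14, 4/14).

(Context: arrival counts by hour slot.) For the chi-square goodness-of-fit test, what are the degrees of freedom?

df = k − 1 = 4 − 1 = 3

degrees of freedom = 3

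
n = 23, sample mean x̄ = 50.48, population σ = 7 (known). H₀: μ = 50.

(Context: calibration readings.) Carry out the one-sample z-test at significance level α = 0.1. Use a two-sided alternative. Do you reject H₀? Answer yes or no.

reject H₀: no

SE = σ/√n = 7/√23 = 1.4596
z = (x̄−μ₀)/SE = (50.48−50)/1.4596 = 0.3289
p-value (two-sided) = 0.74226
At α=0.1: p ≥ α → fail to reject H₀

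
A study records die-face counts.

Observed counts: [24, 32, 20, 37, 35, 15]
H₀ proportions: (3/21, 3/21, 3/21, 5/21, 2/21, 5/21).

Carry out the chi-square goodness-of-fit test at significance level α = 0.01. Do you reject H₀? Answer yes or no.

n = 163; E_i = n·p_i = [23.29, 23.29, 23.29, 38.81, 15.52, 38.81]
χ² = (24−23.29)²/23.29 + (32−23.29)²/23.29 + (20−23.29)²/23.29 + (37−38.81)²/38.81 + (35−15.52)²/15.52 + (15−38.81)²/38.81 = 42.8730
df = 5
p-value (upper-tail) = 0.00000
At α=0.01: p < α → reject H₀

reject H₀: yes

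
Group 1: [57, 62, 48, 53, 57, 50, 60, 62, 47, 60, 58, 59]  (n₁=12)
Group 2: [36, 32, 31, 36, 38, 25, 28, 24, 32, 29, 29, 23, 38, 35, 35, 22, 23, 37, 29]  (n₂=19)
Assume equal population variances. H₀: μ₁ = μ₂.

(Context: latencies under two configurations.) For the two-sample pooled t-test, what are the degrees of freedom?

degrees of freedom = 29

df = n₁ + n₂ − 2 = 12 + 19 − 2 = 29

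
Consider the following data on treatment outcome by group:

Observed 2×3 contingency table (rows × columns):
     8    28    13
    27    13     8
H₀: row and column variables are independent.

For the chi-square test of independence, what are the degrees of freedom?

degrees of freedom = 2

df = (r−1)(c−1) = (2−1)·(3−1) = 2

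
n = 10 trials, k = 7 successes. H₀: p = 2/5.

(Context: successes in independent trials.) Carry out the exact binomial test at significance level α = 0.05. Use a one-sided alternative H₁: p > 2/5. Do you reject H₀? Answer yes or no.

reject H₀: no

Exact binomial: n=10, k=7, p₀=2/5=0.4000
P(X≥7) from Σ C(n,i)·p₀^i·(1−p₀)^(n−i)
p-value (one-sided, H₁ greater) = 0.05476
At α=0.05: p ≥ α → fail to reject H₀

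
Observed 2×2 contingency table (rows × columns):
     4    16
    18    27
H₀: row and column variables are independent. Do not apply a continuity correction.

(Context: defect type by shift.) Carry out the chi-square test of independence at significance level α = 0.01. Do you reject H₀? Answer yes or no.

Row totals [20, 45], col totals [22, 43], n=65
χ² = (4−6.77)²/6.77 + (16−13.23)²/13.23 + (18−15.23)²/15.23 + (27−29.77)²/29.77 = 2.4736
df = 1
p-value (upper-tail) = 0.11577
At α=0.01: p ≥ α → fail to reject H₀

reject H₀: no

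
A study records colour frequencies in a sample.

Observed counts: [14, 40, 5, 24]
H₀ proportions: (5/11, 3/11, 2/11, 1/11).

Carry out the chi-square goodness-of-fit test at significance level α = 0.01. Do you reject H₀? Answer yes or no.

reject H₀: yes

n = 83; E_i = n·p_i = [37.73, 22.64, 15.09, 7.55]
χ² = (14−37.73)²/37.73 + (40−22.64)²/22.64 + (5−15.09)²/15.09 + (24−7.55)²/7.55 = 70.8719
df = 3
p-value (upper-tail) = 0.00000
At α=0.01: p < α → reject H₀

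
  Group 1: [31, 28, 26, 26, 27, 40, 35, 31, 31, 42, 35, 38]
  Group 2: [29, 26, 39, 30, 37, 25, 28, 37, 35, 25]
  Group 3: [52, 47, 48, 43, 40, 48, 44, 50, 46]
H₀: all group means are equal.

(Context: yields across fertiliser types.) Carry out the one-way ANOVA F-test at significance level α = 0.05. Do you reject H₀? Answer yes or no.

Group means [32.50, 31.10, 46.44], grand mean 36.097
SSB = Σnᵢ(x̄ᵢ−x̄)² = 1368.587; SSW = ΣΣ(x−x̄ᵢ)² = 702.122
MSB = 1368.587/2 = 684.2937; MSW = 702.122/28 = 25.0758
F = MSB/MSW = 27.2890
df = (2, 28)
p-value (upper-tail) = 0.00000
At α=0.05: p < α → reject H₀

reject H₀: yes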